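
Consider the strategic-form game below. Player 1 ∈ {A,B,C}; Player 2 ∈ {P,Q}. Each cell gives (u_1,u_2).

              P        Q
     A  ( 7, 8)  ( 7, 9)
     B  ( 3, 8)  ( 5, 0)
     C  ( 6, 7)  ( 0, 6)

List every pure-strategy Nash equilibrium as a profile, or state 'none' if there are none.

(A,P): not NE [P2→Q gives 9>8]
(A,Q): NE
(B,P): not NE [P1→A gives 7>3]
(B,Q): not NE [P1→A gives 7>5; P2→P gives 8>0]
(C,P): not NE [P1→A gives 7>6]
(C,Q): not NE [P1→A gives 7>0; P2→P gives 7>6]

NE set: (A,Q)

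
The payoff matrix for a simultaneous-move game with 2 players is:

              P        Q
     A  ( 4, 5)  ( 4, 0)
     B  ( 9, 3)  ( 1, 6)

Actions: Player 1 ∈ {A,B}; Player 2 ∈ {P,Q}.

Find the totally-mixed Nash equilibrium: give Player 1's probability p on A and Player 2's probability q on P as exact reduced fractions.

P1 indiff ⇒ q·4+(1-q)·4 = q·9+(1-q)·1 ⇒ q(-5) = (1-q)(-3) ⇒ q = 3/8
P2 indiff ⇒ p·5+(1-p)·3 = p·0+(1-p)·6 ⇒ p(5) = (1-p)(3) ⇒ p = 3/8

p=3/8, q=3/8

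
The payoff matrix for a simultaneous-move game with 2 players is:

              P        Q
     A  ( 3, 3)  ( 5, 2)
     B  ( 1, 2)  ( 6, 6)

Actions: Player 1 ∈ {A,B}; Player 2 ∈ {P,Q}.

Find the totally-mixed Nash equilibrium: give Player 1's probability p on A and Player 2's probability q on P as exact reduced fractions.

P1 mixes 4/5 on A; P2 mixes 1/3 on P

P1 indiff ⇒ q·3+(1-q)·5 = q·1+(1-q)·6 ⇒ q(2) = (1-q)(1) ⇒ q = 1/3
P2 indiff ⇒ p·3+(1-p)·2 = p·2+(1-p)·6 ⇒ p(1) = (1-p)(4) ⇒ p = 4/5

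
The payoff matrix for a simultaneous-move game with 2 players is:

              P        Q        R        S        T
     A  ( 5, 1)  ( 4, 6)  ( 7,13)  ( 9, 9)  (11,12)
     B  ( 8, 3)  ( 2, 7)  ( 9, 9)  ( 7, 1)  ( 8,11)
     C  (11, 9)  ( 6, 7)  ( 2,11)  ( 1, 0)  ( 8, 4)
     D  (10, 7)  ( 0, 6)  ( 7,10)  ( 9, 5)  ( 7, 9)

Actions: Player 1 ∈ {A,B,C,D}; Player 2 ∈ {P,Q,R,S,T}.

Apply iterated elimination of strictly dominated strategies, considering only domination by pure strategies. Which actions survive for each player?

P2 drop P (R beats it: A:13>1 B:9>3 C:11>9 D:10>7)
P2 drop Q (R beats it: A:13>6 B:9>7 C:11>7 D:10>6)
P1 drop C (A beats it: R:7>2 S:9>1 T:11>8)
P2 drop S (R beats it: A:13>9 B:9>1 D:10>5)
P1 drop D (B beats it: R:9>7 T:8>7)
P1→{A,B} P2→{R,T}

Survivors P1:{A,B} P2:{R,T}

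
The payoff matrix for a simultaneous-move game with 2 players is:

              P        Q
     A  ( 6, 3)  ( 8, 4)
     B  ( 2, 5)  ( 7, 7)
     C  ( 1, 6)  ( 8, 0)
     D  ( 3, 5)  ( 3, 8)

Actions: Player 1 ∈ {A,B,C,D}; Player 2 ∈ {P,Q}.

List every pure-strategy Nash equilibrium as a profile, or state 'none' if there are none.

(A,P): not NE [P2→Q gives 4>3]
(A,Q): NE
(B,P): not NE [P1→A gives 6>2; P2→Q gives 7>5]
(B,Q): not NE [P1→C gives 8>7]
(C,P): not NE [P1→A gives 6>1]
(C,Q): not NE [P2→P gives 6>0]
(D,P): not NE [P1→A gives 6>3; P2→Q gives 8>5]
(D,Q): not NE [P1→C gives 8>3]

PSNE = {(A,Q)}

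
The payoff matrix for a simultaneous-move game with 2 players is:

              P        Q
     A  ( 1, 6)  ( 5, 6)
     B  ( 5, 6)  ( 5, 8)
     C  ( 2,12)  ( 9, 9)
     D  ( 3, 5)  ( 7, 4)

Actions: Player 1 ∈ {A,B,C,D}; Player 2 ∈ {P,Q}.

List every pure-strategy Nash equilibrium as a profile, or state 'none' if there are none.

(A,P): not NE [P1→B gives 5>1]
(A,Q): not NE [P1→C gives 9>5]
(B,P): not NE [P2→Q gives 8>6]
(B,Q): not NE [P1→C gives 9>5]
(C,P): not NE [P1→B gives 5>2]
(C,Q): not NE [P2→P gives 12>9]
(D,P): not NE [P1→B gives 5>3]
(D,Q): not NE [P1→C gives 9>7; P2→P gives 5>4]

Equilibria: none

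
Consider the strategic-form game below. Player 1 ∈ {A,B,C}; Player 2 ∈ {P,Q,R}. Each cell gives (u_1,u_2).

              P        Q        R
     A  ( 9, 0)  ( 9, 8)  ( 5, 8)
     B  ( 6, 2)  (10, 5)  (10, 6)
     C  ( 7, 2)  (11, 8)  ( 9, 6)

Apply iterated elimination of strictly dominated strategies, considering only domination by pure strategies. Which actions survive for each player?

Survivors P1:{B,C} P2:{Q,R}

P2 drop P (Q beats it: A:8>0 B:5>2 C:8>2)
P1 drop A (B beats it: Q:10>9 R:10>5)
P1→{B,C} P2→{Q,R}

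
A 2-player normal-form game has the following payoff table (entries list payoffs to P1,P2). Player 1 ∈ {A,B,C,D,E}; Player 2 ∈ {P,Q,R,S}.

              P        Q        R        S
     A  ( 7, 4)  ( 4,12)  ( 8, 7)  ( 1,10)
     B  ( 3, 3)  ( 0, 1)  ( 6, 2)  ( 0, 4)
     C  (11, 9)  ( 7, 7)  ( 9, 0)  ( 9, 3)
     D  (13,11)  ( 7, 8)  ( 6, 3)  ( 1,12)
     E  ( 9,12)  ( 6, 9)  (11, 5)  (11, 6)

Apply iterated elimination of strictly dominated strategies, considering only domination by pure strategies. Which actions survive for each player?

Survivors P1:{C,D,E} P2:{P,S}

P1 drop A (C beats it: P:11>7 Q:7>4 R:9>8 S:9>1)
P1 drop B (C beats it: P:11>3 Q:7>0 R:9>6 S:9>0)
P2 drop Q (P beats it: C:9>7 D:11>8 E:12>9)
P2 drop R (P beats it: C:9>0 D:11>3 E:12>5)
P1→{C,D,E} P2→{P,S}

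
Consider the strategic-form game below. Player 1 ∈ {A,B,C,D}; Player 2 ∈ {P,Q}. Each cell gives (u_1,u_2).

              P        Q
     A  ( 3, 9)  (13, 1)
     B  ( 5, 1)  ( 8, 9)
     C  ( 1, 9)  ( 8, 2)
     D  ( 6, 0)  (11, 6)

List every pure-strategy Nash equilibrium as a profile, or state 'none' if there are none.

Equilibria: none

(A,P): not NE [P1→D gives 6>3]
(A,Q): not NE [P2→P gives 9>1]
(B,P): not NE [P1→D gives 6>5; P2→Q gives 9>1]
(B,Q): not NE [P1→A gives 13>8]
(C,P): not NE [P1→D gives 6>1]
(C,Q): not NE [P1→A gives 13>8; P2→P gives 9>2]
(D,P): not NE [P2→Q gives 6>0]
(D,Q): not NE [P1→A gives 13>11]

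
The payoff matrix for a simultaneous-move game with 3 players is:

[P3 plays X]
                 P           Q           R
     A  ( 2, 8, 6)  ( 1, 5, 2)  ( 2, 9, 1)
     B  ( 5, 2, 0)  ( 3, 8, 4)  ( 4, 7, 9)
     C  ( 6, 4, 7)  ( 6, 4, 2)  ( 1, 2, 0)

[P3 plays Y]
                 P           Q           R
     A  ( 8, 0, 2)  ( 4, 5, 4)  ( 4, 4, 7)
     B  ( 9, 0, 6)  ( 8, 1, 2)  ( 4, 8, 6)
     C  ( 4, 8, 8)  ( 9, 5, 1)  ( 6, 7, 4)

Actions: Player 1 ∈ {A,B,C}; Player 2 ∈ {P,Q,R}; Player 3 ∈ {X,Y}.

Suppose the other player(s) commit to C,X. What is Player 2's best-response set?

P2 best: {P,Q}

u_2(P vs C,X) = 4
u_2(Q vs C,X) = 4
u_2(R vs C,X) = 2
max payoff 4 at {P,Q}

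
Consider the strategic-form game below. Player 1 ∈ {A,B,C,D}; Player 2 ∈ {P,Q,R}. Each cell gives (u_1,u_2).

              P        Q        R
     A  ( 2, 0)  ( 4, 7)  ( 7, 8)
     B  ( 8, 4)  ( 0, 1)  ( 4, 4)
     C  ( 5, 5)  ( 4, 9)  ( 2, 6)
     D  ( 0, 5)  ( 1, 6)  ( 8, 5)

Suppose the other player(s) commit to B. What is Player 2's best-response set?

u_2(P vs B) = 4
u_2(Q vs B) = 1
u_2(R vs B) = 4
max payoff 4 at {P,R}

argmax u_2 = {P,R}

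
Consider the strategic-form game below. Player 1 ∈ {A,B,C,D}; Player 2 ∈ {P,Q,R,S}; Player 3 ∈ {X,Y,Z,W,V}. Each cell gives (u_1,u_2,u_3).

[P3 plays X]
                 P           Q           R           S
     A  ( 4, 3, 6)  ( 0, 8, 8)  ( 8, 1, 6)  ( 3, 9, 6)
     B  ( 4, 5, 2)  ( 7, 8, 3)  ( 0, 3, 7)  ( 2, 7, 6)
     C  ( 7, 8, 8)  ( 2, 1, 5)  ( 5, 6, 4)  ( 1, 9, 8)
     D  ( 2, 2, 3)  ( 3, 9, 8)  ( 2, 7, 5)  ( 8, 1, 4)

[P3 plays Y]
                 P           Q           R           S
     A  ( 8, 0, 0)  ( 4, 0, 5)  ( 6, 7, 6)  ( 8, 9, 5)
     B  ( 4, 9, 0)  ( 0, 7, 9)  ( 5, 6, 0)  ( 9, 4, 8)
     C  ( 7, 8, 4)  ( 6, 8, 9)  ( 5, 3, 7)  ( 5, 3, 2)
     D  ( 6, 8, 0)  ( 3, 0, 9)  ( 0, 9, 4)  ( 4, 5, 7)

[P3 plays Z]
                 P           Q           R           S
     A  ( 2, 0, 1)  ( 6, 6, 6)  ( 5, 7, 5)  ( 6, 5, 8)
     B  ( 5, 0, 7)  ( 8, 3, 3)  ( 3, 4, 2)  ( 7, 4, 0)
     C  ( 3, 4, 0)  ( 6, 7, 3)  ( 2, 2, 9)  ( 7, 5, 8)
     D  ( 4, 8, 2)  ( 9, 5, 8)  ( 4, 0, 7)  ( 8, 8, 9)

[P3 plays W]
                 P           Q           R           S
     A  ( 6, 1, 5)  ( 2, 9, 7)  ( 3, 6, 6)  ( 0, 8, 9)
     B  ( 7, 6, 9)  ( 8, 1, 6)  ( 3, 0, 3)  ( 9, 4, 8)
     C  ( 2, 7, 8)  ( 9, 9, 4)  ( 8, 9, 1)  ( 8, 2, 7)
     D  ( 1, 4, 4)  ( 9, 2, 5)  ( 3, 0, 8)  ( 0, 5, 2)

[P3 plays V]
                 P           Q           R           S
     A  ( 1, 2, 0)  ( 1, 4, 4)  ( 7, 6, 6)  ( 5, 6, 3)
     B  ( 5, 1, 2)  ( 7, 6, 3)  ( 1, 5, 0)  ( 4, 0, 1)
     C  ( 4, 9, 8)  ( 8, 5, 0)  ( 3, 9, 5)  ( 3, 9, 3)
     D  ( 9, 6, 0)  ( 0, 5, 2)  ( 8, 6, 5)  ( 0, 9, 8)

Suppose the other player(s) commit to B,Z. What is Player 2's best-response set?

BR_2 = {R,S}

u_2(P vs B,Z) = 0
u_2(Q vs B,Z) = 3
u_2(R vs B,Z) = 4
u_2(S vs B,Z) = 4
max payoff 4 at {R,S}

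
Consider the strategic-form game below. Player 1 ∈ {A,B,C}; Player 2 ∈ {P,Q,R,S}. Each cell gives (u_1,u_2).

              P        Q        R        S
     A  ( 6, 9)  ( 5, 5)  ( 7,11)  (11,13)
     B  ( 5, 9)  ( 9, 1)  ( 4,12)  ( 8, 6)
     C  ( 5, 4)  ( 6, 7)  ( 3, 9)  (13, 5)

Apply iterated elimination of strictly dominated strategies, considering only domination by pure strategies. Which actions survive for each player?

IESDS → P1:{A,C} P2:{R,S}

P2 drop P (R beats it: A:11>9 B:12>9 C:9>4)
P2 drop Q (R beats it: A:11>5 B:12>1 C:9>7)
P1 drop B (A beats it: R:7>4 S:11>8)
P1→{A,C} P2→{R,S}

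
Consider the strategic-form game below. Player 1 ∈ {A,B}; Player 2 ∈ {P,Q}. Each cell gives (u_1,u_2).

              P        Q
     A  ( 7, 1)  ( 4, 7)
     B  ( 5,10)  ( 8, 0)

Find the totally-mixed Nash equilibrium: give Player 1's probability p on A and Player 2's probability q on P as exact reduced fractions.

P1 indiff ⇒ q·7+(1-q)·4 = q·5+(1-q)·8 ⇒ q(2) = (1-q)(4) ⇒ q = 2/3
P2 indiff ⇒ p·1+(1-p)·10 = p·7+(1-p)·0 ⇒ p(-6) = (1-p)(-10) ⇒ p = 5/8

p=5/8, q=2/3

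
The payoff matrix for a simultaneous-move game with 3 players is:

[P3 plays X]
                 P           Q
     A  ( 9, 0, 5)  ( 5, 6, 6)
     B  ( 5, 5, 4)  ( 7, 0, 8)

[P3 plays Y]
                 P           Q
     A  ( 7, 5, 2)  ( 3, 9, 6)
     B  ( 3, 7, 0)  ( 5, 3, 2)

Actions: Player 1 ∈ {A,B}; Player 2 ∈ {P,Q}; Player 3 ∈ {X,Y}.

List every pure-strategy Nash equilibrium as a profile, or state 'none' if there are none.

PSNE: ∅

(A,P,X): not NE [P2→Q gives 6>0]
(A,P,Y): not NE [P2→Q gives 9>5; P3→X gives 5>2]
(A,Q,X): not NE [P1→B gives 7>5]
(A,Q,Y): not NE [P1→B gives 5>3]
(B,P,X): not NE [P1→A gives 9>5]
(B,P,Y): not NE [P1→A gives 7>3; P3→X gives 4>0]
(B,Q,X): not NE [P2→P gives 5>0]
(B,Q,Y): not NE [P2→P gives 7>3; P3→X gives 8>2]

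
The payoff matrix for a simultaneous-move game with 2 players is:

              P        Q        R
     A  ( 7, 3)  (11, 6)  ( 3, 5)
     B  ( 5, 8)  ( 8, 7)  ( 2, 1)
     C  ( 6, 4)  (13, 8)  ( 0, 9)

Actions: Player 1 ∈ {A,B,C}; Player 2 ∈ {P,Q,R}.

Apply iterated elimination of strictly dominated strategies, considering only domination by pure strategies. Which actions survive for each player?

Remaining: P1:{A,C} P2:{Q,R}

P1 drop B (A beats it: P:7>5 Q:11>8 R:3>2)
P2 drop P (Q beats it: A:6>3 C:8>4)
P1→{A,C} P2→{Q,R}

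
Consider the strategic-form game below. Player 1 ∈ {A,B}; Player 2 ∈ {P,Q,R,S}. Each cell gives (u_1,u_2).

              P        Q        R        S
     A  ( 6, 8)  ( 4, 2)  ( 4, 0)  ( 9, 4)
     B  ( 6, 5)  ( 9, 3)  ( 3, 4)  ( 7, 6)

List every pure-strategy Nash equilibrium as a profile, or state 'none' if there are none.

(A,P): NE
(A,Q): not NE [P1→B gives 9>4; P2→P gives 8>2]
(A,R): not NE [P2→P gives 8>0]
(A,S): not NE [P2→P gives 8>4]
(B,P): not NE [P2→S gives 6>5]
(B,Q): not NE [P2→S gives 6>3]
(B,R): not NE [P1→A gives 4>3; P2→S gives 6>4]
(B,S): not NE [P1→A gives 9>7]

NE set: (A,P)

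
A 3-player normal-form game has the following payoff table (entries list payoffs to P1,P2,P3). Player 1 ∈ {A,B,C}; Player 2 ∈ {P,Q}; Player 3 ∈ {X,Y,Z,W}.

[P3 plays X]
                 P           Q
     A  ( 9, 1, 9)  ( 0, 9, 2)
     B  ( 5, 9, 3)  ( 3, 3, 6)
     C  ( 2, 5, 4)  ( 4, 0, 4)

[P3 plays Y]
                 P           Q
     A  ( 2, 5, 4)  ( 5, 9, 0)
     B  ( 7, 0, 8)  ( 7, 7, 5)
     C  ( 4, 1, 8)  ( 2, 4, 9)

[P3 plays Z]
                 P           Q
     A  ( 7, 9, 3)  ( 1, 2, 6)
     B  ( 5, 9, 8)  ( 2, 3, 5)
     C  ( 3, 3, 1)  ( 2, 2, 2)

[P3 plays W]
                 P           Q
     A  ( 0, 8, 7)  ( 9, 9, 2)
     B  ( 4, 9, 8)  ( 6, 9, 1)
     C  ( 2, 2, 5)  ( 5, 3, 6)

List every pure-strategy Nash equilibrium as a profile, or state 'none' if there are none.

(A,P,X): not NE [P2→Q gives 9>1]
(A,P,Y): not NE [P1→B gives 7>2; P2→Q gives 9>5; P3→X gives 9>4]
(A,P,Z): not NE [P3→X gives 9>3]
(A,P,W): not NE [P1→B gives 4>0; P2→Q gives 9>8; P3→X gives 9>7]
(A,Q,X): not NE [P1→C gives 4>0; P3→Z gives 6>2]
(A,Q,Y): not NE [P1→B gives 7>5; P3→Z gives 6>0]
(A,Q,Z): not NE [P1→C gives 2>1; P2→P gives 9>2]
(A,Q,W): not NE [P3→Z gives 6>2]
(B,P,X): not NE [P1→A gives 9>5; P3→W gives 8>3]
(B,P,Y): not NE [P2→Q gives 7>0]
(B,P,Z): not NE [P1→A gives 7>5]
(B,P,W): NE
(B,Q,X): not NE [P1→C gives 4>3; P2→P gives 9>3]
(B,Q,Y): not NE [P3→X gives 6>5]
(B,Q,Z): not NE [P2→P gives 9>3; P3→X gives 6>5]
(B,Q,W): not NE [P1→A gives 9>6; P3→X gives 6>1]
(C,P,X): not NE [P1→A gives 9>2; P3→Y gives 8>4]
(C,P,Y): not NE [P1→B gives 7>4; P2→Q gives 4>1]
(C,P,Z): not NE [P1→A gives 7>3; P3→Y gives 8>1]
(C,P,W): not NE [P1→B gives 4>2; P2→Q gives 3>2; P3→Y gives 8>5]
(C,Q,X): not NE [P2→P gives 5>0; P3→Y gives 9>4]
(C,Q,Y): not NE [P1→B gives 7>2]
(C,Q,Z): not NE [P2→P gives 3>2; P3→Y gives 9>2]
(C,Q,W): not NE [P1→A gives 9>5; P3→Y gives 9>6]

Nash profiles: (B,P,W)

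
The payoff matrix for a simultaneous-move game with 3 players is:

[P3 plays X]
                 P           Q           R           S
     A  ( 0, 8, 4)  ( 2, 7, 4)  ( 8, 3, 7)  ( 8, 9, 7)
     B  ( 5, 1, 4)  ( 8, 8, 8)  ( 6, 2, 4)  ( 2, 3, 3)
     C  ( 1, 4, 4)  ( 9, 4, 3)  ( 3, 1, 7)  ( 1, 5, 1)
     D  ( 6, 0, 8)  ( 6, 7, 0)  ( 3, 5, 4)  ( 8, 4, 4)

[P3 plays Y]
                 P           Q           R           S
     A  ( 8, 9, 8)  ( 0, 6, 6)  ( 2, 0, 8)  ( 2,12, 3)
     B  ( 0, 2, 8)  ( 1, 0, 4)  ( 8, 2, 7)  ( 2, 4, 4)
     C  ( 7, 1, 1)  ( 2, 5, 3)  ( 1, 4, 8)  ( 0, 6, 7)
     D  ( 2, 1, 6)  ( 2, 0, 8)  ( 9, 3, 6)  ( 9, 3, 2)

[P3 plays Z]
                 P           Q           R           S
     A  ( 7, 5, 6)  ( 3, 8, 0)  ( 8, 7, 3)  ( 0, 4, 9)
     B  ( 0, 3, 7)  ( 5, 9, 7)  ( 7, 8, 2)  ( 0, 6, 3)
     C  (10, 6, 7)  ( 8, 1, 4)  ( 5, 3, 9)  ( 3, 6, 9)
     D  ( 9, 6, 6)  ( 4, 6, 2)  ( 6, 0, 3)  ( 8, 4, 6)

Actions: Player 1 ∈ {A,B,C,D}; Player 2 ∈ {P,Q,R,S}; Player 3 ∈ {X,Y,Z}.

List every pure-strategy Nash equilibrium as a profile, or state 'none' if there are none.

NE set: (C,P,Z), (D,R,Y)

(A,P,X): not NE [P1→D gives 6>0; P2→S gives 9>8; P3→Y gives 8>4]
(A,P,Y): not NE [P2→S gives 12>9]
(A,P,Z): not NE [P1→C gives 10>7; P2→Q gives 8>5; P3→Y gives 8>6]
(A,Q,X): not NE [P1→C gives 9>2; P2→S gives 9>7; P3→Y gives 6>4]
(A,Q,Y): not NE [P1→D gives 2>0; P2→S gives 12>6]
(A,Q,Z): not NE [P1→C gives 8>3; P3→Y gives 6>0]
(A,R,X): not NE [P2→S gives 9>3; P3→Y gives 8>7]
(A,R,Y): not NE [P1→D gives 9>2; P2→S gives 12>0]
(A,R,Z): not NE [P2→Q gives 8>7; P3→Y gives 8>3]
(A,S,X): not NE [P3→Z gives 9>7]
(A,S,Y): not NE [P1→D gives 9>2; P3→Z gives 9>3]
(A,S,Z): not NE [P1→D gives 8>0; P2→Q gives 8>4]
(B,P,X): not NE [P1→D gives 6>5; P2→Q gives 8>1; P3→Y gives 8>4]
(B,P,Y): not NE [P1→A gives 8>0; P2→S gives 4>2]
(B,P,Z): not NE [P1→C gives 10>0; P2→Q gives 9>3; P3→Y gives 8>7]
(B,Q,X): not NE [P1→C gives 9>8]
(B,Q,Y): not NE [P1→D gives 2>1; P2→S gives 4>0; P3→X gives 8>4]
(B,Q,Z): not NE [P1→C gives 8>5; P3→X gives 8>7]
(B,R,X): not NE [P1→A gives 8>6; P2→Q gives 8>2; P3→Y gives 7>4]
(B,R,Y): not NE [P1→D gives 9>8; P2→S gives 4>2]
(B,R,Z): not NE [P1→A gives 8>7; P2→Q gives 9>8; P3→Y gives 7>2]
(B,S,X): not NE [P1→D gives 8>2; P2→Q gives 8>3; P3→Y gives 4>3]
(B,S,Y): not NE [P1→D gives 9>2]
(B,S,Z): not NE [P1→D gives 8>0; P2→Q gives 9>6; P3→Y gives 4>3]
(C,P,X): not NE [P1→D gives 6>1; P2→S gives 5>4; P3→Z gives 7>4]
(C,P,Y): not NE [P1→A gives 8>7; P2→S gives 6>1; P3→Z gives 7>1]
(C,P,Z): NE
(C,Q,X): not NE [P2→S gives 5>4; P3→Z gives 4>3]
(C,Q,Y): not NE [P2→S gives 6>5; P3→Z gives 4>3]
(C,Q,Z): not NE [P2→S gives 6>1]
(C,R,X): not NE [P1→A gives 8>3; P2→S gives 5>1; P3→Z gives 9>7]
(C,R,Y): not NE [P1→D gives 9>1; P2→S gives 6>4; P3→Z gives 9>8]
(C,R,Z): not NE [P1→A gives 8>5; P2→S gives 6>3]
(C,S,X): not NE [P1→D gives 8>1; P3→Z gives 9>1]
(C,S,Y): not NE [P1→D gives 9>0; P3→Z gives 9>7]
(C,S,Z): not NE [P1→D gives 8>3]
(D,P,X): not NE [P2→Q gives 7>0]
(D,P,Y): not NE [P1→A gives 8>2; P2→S gives 3>1; P3→X gives 8>6]
(D,P,Z): not NE [P1→C gives 10>9; P3→X gives 8>6]
(D,Q,X): not NE [P1→C gives 9>6; P3→Y gives 8>0]
(D,Q,Y): not NE [P2→S gives 3>0]
(D,Q,Z): not NE [P1→C gives 8>4; P3→Y gives 8>2]
(D,R,X): not NE [P1→A gives 8>3; P2→Q gives 7>5; P3→Y gives 6>4]
(D,R,Y): NE
(D,R,Z): not NE [P1→A gives 8>6; P2→Q gives 6>0; P3→Y gives 6>3]
(D,S,X): not NE [P2→Q gives 7>4; P3→Z gives 6>4]
(D,S,Y): not NE [P3→Z gives 6>2]
(D,S,Z): not NE [P2→Q gives 6>4]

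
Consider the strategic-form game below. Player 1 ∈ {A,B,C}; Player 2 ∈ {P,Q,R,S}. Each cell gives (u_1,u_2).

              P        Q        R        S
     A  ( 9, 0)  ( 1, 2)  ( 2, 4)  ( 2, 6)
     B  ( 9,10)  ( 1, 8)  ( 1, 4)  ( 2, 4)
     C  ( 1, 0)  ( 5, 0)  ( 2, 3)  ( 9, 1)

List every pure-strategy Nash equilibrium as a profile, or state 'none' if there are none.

(A,P): not NE [P2→S gives 6>0]
(A,Q): not NE [P1→C gives 5>1; P2→S gives 6>2]
(A,R): not NE [P2→S gives 6>4]
(A,S): not NE [P1→C gives 9>2]
(B,P): NE
(B,Q): not NE [P1→C gives 5>1; P2→P gives 10>8]
(B,R): not NE [P1→C gives 2>1; P2→P gives 10>4]
(B,S): not NE [P1→C gives 9>2; P2→P gives 10>4]
(C,P): not NE [P1→B gives 9>1; P2→R gives 3>0]
(C,Q): not NE [P2→R gives 3>0]
(C,R): NE
(C,S): not NE [P2→R gives 3>1]

Nash profiles: (B,P), (C,R)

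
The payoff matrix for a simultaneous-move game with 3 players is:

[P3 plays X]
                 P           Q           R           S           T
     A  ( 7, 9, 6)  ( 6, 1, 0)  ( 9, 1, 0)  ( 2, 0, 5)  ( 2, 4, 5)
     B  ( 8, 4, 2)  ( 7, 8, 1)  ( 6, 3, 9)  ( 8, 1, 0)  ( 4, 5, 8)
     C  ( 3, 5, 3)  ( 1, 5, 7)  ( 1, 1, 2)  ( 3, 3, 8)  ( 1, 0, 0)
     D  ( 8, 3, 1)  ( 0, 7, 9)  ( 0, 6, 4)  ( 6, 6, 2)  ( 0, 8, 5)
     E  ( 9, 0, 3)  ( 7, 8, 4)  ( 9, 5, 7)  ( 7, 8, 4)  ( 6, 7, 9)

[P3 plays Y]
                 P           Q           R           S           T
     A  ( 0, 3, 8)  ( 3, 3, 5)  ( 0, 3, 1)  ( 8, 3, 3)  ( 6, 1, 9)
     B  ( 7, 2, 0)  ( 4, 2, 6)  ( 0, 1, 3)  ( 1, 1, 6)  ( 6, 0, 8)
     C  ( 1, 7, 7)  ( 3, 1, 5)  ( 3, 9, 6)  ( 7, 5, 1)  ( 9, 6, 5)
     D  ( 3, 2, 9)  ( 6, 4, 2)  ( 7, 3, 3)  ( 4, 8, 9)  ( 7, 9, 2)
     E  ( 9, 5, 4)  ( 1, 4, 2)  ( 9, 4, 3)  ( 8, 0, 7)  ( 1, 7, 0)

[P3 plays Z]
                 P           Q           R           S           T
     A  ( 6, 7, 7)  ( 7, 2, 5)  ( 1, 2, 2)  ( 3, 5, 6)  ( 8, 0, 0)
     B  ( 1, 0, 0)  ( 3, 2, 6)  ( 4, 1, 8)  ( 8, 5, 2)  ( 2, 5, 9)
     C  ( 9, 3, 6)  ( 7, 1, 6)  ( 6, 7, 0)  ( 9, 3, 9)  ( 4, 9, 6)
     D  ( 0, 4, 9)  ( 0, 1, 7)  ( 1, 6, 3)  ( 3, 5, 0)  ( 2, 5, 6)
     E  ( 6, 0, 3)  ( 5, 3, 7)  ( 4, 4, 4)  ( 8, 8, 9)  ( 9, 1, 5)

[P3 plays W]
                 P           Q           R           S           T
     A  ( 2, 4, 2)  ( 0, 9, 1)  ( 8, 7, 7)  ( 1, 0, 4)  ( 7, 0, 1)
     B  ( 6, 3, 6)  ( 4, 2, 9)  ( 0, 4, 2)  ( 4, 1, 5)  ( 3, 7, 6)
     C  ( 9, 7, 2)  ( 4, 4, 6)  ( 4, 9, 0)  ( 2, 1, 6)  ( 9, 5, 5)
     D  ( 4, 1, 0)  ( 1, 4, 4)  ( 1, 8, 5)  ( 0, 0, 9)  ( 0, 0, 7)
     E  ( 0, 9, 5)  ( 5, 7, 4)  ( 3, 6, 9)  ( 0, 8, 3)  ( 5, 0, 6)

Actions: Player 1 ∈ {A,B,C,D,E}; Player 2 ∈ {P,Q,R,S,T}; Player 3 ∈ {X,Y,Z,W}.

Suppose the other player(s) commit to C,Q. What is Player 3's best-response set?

argmax u_3 = {X}

u_3(X vs C,Q) = 7
u_3(Y vs C,Q) = 5
u_3(Z vs C,Q) = 6
u_3(W vs C,Q) = 6
max payoff 7 at {X}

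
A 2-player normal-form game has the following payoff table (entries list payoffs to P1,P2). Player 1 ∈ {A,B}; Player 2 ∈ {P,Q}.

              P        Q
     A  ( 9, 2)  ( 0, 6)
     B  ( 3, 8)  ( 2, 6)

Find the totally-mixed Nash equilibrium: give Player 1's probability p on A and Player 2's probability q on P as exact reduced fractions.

P1 indiff ⇒ q·9+(1-q)·0 = q·3+(1-q)·2 ⇒ q(6) = (1-q)(2) ⇒ q = 1/4
P2 indiff ⇒ p·2+(1-p)·8 = p·6+(1-p)·6 ⇒ p(-4) = (1-p)(-2) ⇒ p = 1/3

(p,q) = (1/3, 1/4)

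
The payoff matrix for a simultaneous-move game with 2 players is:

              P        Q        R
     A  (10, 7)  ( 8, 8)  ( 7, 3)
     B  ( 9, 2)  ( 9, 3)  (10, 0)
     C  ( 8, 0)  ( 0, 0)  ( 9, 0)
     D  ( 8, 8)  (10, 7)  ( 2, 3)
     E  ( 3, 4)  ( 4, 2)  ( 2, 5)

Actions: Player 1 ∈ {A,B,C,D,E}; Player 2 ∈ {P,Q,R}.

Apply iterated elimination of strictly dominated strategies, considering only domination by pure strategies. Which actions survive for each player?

IESDS → P1:{A,B,D} P2:{P,Q}

P1 drop C (B beats it: P:9>8 Q:9>0 R:10>9)
P1 drop E (A beats it: P:10>3 Q:8>4 R:7>2)
P2 drop R (P beats it: A:7>3 B:2>0 D:8>3)
P1→{A,B,D} P2→{P,Q}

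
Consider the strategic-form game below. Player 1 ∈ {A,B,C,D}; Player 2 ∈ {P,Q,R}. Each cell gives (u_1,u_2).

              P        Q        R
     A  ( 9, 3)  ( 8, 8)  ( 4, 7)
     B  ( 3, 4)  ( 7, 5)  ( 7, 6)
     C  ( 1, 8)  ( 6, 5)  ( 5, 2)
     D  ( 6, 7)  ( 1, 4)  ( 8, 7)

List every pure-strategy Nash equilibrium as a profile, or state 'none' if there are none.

NE set: (A,Q), (D,R)

(A,P): not NE [P2→Q gives 8>3]
(A,Q): NE
(A,R): not NE [P1→D gives 8>4; P2→Q gives 8>7]
(B,P): not NE [P1→A gives 9>3; P2→R gives 6>4]
(B,Q): not NE [P1→A gives 8>7; P2→R gives 6>5]
(B,R): not NE [P1→D gives 8>7]
(C,P): not NE [P1→A gives 9>1]
(C,Q): not NE [P1→A gives 8>6; P2→P gives 8>5]
(C,R): not NE [P1→D gives 8>5; P2→P gives 8>2]
(D,P): not NE [P1→A gives 9>6]
(D,Q): not NE [P1→A gives 8>1; P2→R gives 7>4]
(D,R): NE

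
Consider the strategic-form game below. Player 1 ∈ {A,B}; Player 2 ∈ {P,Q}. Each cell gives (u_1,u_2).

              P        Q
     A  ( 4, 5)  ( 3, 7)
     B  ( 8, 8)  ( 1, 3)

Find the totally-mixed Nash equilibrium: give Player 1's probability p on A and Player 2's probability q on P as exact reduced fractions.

P1 indiff ⇒ q·4+(1-q)·3 = q·8+(1-q)·1 ⇒ q(-4) = (1-q)(-2) ⇒ q = 1/3
P2 indiff ⇒ p·5+(1-p)·8 = p·7+(1-p)·3 ⇒ p(-2) = (1-p)(-5) ⇒ p = 5/7

p=5/7, q=1/3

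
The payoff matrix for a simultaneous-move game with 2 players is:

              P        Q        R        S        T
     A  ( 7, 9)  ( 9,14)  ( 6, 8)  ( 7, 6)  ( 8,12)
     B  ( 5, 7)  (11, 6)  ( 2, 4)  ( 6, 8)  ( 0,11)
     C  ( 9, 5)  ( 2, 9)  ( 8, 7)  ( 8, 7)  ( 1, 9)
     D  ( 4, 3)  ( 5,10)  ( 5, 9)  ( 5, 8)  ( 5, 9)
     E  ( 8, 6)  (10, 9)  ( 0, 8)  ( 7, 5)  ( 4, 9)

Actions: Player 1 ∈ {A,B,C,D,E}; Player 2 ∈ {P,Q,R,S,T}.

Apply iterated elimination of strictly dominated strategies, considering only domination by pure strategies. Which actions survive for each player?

P1 drop D (A beats it: P:7>4 Q:9>5 R:6>5 S:7>5 T:8>5)
P2 drop P (T beats it: A:12>9 B:11>7 C:9>5 E:9>6)
P2 drop R (Q beats it: A:14>8 B:6>4 C:9>7 E:9>8)
P2 drop S (T beats it: A:12>6 B:11>8 C:9>7 E:9>5)
P1 drop C (A beats it: Q:9>2 T:8>1)
P1→{A,B,E} P2→{Q,T}

Remaining: P1:{A,B,E} P2:{Q,T}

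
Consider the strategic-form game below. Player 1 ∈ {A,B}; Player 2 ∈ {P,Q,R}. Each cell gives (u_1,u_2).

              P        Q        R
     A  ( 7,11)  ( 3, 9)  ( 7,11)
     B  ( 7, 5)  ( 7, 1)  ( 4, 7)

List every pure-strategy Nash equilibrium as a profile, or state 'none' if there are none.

PSNE = {(A,P), (A,R)}

(A,P): NE
(A,Q): not NE [P1→B gives 7>3; P2→R gives 11>9]
(A,R): NE
(B,P): not NE [P2→R gives 7>5]
(B,Q): not NE [P2→R gives 7>1]
(B,R): not NE [P1→A gives 7>4]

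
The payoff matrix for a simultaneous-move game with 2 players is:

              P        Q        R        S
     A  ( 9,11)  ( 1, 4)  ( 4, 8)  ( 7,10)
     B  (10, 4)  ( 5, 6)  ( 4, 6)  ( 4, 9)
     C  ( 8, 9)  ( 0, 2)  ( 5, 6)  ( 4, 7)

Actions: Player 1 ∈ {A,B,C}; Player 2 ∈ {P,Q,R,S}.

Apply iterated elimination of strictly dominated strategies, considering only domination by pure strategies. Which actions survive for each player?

P2 drop Q (S beats it: A:10>4 B:9>6 C:7>2)
P2 drop R (S beats it: A:10>8 B:9>6 C:7>6)
P1 drop C (A beats it: P:9>8 S:7>4)
P1→{A,B} P2→{P,S}

IESDS → P1:{A,B} P2:{P,S}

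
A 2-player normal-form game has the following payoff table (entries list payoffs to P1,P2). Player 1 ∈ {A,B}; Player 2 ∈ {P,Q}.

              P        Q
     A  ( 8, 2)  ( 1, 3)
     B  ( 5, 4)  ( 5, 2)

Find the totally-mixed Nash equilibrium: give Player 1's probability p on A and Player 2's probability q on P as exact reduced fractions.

p=2/3, q=4/7

P1 indiff ⇒ q·8+(1-q)·1 = q·5+(1-q)·5 ⇒ q(3) = (1-q)(4) ⇒ q = 4/7
P2 indiff ⇒ p·2+(1-p)·4 = p·3+(1-p)·2 ⇒ p(-1) = (1-p)(-2) ⇒ p = 2/3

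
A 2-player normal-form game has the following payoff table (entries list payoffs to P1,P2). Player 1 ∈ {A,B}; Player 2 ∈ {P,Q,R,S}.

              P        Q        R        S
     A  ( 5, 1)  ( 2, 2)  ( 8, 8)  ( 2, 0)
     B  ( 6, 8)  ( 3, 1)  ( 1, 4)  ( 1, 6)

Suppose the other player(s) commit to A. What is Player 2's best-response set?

argmax u_2 = {R}

u_2(P vs A) = 1
u_2(Q vs A) = 2
u_2(R vs A) = 8
u_2(S vs A) = 0
max payoff 8 at {R}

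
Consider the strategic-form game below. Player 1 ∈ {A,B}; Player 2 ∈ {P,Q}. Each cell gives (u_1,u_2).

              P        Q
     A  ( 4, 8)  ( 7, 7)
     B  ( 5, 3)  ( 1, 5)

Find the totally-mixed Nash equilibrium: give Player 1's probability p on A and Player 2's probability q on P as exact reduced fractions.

(p,q) = (2/3, 6/7)

P1 indiff ⇒ q·4+(1-q)·7 = q·5+(1-q)·1 ⇒ q(-1) = (1-q)(-6) ⇒ q = 6/7
P2 indiff ⇒ p·8+(1-p)·3 = p·7+(1-p)·5 ⇒ p(1) = (1-p)(2) ⇒ p = 2/3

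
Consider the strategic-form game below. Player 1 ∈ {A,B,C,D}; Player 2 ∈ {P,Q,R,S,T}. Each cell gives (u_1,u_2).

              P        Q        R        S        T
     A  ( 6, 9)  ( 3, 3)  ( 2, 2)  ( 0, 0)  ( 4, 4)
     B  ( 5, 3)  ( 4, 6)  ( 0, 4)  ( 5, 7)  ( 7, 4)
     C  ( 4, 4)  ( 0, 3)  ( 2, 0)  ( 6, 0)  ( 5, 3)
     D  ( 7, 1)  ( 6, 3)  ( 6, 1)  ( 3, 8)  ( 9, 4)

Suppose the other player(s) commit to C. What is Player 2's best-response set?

u_2(P vs C) = 4
u_2(Q vs C) = 3
u_2(R vs C) = 0
u_2(S vs C) = 0
u_2(T vs C) = 3
max payoff 4 at {P}

BR_2 = {P}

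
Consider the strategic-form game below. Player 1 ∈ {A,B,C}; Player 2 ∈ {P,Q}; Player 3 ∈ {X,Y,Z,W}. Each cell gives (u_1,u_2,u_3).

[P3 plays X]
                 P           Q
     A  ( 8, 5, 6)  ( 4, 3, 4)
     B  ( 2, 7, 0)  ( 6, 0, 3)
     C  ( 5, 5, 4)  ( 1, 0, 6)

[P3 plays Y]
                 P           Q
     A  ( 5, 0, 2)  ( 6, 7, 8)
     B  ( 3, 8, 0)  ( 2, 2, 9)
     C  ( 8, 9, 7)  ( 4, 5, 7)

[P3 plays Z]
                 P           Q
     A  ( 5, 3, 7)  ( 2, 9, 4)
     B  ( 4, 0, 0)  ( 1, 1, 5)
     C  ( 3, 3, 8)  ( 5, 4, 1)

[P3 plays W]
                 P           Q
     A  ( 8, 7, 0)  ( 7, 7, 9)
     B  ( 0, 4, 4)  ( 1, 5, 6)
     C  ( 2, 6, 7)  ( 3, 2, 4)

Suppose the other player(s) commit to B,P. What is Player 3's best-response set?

u_3(X vs B,P) = 0
u_3(Y vs B,P) = 0
u_3(Z vs B,P) = 0
u_3(W vs B,P) = 4
max payoff 4 at {W}

BR_3 = {W}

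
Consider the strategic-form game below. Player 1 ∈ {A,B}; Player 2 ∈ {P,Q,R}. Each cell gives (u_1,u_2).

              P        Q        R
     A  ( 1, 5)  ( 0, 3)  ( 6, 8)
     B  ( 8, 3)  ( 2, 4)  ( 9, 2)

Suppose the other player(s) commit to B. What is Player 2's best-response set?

BR_2 = {Q}

u_2(P vs B) = 3
u_2(Q vs B) = 4
u_2(R vs B) = 2
max payoff 4 at {Q}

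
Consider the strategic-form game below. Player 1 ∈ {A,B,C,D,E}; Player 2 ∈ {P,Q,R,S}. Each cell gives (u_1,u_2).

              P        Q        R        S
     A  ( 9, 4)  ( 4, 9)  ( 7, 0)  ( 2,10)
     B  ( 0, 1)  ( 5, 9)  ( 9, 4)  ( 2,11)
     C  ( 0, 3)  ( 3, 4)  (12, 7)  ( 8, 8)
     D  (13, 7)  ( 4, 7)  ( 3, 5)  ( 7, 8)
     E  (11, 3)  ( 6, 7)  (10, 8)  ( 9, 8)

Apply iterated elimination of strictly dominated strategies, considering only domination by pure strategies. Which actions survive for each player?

IESDS → P1:{C,E} P2:{R,S}

P1 drop A (E beats it: P:11>9 Q:6>4 R:10>7 S:9>2)
P1 drop B (E beats it: P:11>0 Q:6>5 R:10>9 S:9>2)
P2 drop P (S beats it: C:8>3 D:8>7 E:8>3)
P1 drop D (E beats it: Q:6>4 R:10>3 S:9>7)
P2 drop Q (R beats it: C:7>4 E:8>7)
P1→{C,E} P2→{R,S}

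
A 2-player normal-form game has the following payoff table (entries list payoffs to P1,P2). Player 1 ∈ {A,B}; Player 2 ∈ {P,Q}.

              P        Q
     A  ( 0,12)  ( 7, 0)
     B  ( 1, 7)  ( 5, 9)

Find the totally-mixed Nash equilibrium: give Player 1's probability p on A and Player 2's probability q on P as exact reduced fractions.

P1 mixes 1/7 on A; P2 mixes 2/3 on P

P1 indiff ⇒ q·0+(1-q)·7 = q·1+(1-q)·5 ⇒ q(-1) = (1-q)(-2) ⇒ q = 2/3
P2 indiff ⇒ p·12+(1-p)·7 = p·0+(1-p)·9 ⇒ p(12) = (1-p)(2) ⇒ p = 1/7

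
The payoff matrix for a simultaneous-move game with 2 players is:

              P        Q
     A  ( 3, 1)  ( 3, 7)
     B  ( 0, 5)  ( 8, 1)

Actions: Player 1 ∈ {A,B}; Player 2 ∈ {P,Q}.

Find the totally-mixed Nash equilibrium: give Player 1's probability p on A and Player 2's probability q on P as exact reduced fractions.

(p,q) = (2/5, 5/8)

P1 indiff ⇒ q·3+(1-q)·3 = q·0+(1-q)·8 ⇒ q(3) = (1-q)(5) ⇒ q = 5/8
P2 indiff ⇒ p·1+(1-p)·5 = p·7+(1-p)·1 ⇒ p(-6) = (1-p)(-4) ⇒ p = 2/5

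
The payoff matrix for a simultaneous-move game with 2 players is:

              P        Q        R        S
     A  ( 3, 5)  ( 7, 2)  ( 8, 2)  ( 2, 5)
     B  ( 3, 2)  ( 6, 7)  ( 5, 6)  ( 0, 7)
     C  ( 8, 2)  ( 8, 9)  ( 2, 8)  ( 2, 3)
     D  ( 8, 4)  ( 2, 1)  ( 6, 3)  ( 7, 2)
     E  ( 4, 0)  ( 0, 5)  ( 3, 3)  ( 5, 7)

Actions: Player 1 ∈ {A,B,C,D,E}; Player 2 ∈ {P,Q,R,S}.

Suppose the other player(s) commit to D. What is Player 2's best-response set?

argmax u_2 = {P}

u_2(P vs D) = 4
u_2(Q vs D) = 1
u_2(R vs D) = 3
u_2(S vs D) = 2
max payoff 4 at {P}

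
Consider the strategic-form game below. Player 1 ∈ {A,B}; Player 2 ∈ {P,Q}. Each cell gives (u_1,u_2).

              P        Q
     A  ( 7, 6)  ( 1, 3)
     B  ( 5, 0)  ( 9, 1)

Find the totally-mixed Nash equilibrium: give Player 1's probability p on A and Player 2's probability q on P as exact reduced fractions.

p=1/4, q=4/5

P1 indiff ⇒ q·7+(1-q)·1 = q·5+(1-q)·9 ⇒ q(2) = (1-q)(8) ⇒ q = 4/5
P2 indiff ⇒ p·6+(1-p)·0 = p·3+(1-p)·1 ⇒ p(3) = (1-p)(1) ⇒ p = 1/4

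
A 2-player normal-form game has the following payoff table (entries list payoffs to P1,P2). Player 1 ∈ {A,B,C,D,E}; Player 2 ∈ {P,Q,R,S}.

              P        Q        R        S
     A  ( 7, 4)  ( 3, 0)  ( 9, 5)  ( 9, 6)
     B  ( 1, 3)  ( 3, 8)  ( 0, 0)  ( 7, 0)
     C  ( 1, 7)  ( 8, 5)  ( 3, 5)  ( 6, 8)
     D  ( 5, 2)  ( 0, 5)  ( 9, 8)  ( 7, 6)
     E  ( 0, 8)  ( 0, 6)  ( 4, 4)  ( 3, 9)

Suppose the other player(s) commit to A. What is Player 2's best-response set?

u_2(P vs A) = 4
u_2(Q vs A) = 0
u_2(R vs A) = 5
u_2(S vs A) = 6
max payoff 6 at {S}

argmax u_2 = {S}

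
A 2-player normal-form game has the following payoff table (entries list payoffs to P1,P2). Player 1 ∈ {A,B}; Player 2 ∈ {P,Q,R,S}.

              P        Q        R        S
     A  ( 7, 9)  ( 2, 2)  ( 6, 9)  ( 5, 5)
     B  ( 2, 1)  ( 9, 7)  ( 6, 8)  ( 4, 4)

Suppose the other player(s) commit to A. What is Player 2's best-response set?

u_2(P vs A) = 9
u_2(Q vs A) = 2
u_2(R vs A) = 9
u_2(S vs A) = 5
max payoff 9 at {P,R}

argmax u_2 = {P,R}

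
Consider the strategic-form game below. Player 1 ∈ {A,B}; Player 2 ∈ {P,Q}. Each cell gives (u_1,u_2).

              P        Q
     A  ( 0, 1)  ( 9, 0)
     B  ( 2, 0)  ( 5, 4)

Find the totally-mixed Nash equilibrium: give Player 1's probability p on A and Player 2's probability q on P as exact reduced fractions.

P1 indiff ⇒ q·0+(1-q)·9 = q·2+(1-q)·5 ⇒ q(-2) = (1-q)(-4) ⇒ q = 2/3
P2 indiff ⇒ p·1+(1-p)·0 = p·0+(1-p)·4 ⇒ p(1) = (1-p)(4) ⇒ p = 4/5

(p,q) = (4/5, 2/3)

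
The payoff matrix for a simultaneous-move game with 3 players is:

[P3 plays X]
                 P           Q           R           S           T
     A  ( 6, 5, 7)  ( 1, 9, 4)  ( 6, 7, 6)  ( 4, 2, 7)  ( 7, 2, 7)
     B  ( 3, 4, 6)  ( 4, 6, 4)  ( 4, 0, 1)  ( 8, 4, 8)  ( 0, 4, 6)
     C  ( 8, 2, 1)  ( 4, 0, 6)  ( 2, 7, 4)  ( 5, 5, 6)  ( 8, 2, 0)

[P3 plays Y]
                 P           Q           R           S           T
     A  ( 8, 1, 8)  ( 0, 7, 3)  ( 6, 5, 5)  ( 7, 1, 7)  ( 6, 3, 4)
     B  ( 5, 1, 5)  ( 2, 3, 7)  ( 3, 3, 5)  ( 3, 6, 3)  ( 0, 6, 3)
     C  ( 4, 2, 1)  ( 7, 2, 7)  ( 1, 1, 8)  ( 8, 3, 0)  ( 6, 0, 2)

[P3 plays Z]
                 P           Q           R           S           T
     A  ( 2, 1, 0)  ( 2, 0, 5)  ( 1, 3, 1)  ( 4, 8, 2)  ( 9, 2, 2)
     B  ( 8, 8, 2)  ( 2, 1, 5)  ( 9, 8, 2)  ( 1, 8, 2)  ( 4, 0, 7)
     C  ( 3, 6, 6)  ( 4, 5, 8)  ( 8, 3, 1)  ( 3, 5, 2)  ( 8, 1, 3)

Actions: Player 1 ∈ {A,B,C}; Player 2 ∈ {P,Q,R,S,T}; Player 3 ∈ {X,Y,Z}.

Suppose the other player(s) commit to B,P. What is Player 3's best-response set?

u_3(X vs B,P) = 6
u_3(Y vs B,P) = 5
u_3(Z vs B,P) = 2
max payoff 6 at {X}

argmax u_3 = {X}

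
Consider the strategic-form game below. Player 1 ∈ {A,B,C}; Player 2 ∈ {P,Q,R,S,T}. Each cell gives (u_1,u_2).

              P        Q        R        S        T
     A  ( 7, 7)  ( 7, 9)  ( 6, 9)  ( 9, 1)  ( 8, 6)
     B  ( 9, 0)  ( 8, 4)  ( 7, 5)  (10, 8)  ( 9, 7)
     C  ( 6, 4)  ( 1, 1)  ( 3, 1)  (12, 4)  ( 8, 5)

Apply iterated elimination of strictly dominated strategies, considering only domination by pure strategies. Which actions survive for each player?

IESDS → P1:{B,C} P2:{S,T}

P1 drop A (B beats it: P:9>7 Q:8>7 R:7>6 S:10>9 T:9>8)
P2 drop P (T beats it: B:7>0 C:5>4)
P2 drop Q (S beats it: B:8>4 C:4>1)
P2 drop R (S beats it: B:8>5 C:4>1)
P1→{B,C} P2→{S,T}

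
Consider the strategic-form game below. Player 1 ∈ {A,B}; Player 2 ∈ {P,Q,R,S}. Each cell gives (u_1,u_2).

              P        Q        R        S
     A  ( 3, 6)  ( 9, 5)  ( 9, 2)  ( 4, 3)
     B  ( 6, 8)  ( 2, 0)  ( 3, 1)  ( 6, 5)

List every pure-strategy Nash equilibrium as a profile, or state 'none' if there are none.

(A,P): not NE [P1→B gives 6>3]
(A,Q): not NE [P2→P gives 6>5]
(A,R): not NE [P2→P gives 6>2]
(A,S): not NE [P1→B gives 6>4; P2→P gives 6>3]
(B,P): NE
(B,Q): not NE [P1→A gives 9>2; P2→P gives 8>0]
(B,R): not NE [P1→A gives 9>3; P2→P gives 8>1]
(B,S): not NE [P2→P gives 8>5]

NE set: (B,P)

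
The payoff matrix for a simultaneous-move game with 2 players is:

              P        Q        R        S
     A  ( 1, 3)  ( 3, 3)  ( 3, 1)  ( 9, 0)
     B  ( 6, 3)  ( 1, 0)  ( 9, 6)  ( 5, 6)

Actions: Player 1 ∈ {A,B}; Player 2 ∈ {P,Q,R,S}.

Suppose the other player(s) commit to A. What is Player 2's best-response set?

u_2(P vs A) = 3
u_2(Q vs A) = 3
u_2(R vs A) = 1
u_2(S vs A) = 0
max payoff 3 at {P,Q}

argmax u_2 = {P,Q}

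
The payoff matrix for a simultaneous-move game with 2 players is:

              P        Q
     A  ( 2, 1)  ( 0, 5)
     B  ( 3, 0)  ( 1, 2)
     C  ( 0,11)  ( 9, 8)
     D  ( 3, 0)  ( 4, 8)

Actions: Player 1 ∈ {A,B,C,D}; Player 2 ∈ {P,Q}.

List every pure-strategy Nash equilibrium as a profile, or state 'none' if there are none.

(A,P): not NE [P1→D gives 3>2; P2→Q gives 5>1]
(A,Q): not NE [P1→C gives 9>0]
(B,P): not NE [P2→Q gives 2>0]
(B,Q): not NE [P1→C gives 9>1]
(C,P): not NE [P1→D gives 3>0]
(C,Q): not NE [P2→P gives 11>8]
(D,P): not NE [P2→Q gives 8>0]
(D,Q): not NE [P1→C gives 9>4]

PSNE: ∅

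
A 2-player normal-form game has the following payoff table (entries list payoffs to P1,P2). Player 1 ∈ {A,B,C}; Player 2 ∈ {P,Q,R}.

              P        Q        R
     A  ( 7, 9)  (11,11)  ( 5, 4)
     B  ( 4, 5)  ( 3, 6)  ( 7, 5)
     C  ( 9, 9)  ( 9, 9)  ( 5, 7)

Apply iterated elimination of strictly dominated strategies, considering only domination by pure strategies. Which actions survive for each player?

IESDS → P1:{A,C} P2:{P,Q}

P2 drop R (Q beats it: A:11>4 B:6>5 C:9>7)
P1 drop B (A beats it: P:7>4 Q:11>3)
P1→{A,C} P2→{P,Q}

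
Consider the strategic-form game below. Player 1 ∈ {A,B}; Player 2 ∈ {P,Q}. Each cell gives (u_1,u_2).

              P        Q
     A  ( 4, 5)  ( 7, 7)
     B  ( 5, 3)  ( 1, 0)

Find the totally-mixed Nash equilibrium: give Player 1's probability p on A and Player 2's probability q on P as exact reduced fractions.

P1 indiff ⇒ q·4+(1-q)·7 = q·5+(1-q)·1 ⇒ q(-1) = (1-q)(-6) ⇒ q = 6/7
P2 indiff ⇒ p·5+(1-p)·3 = p·7+(1-p)·0 ⇒ p(-2) = (1-p)(-3) ⇒ p = 3/5

P1 mixes 3/5 on A; P2 mixes 6/7 on P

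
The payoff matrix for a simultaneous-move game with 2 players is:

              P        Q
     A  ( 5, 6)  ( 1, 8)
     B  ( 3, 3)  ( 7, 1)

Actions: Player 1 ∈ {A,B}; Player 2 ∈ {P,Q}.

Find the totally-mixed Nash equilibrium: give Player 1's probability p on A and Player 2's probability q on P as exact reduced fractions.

p=1/2, q=3/4

P1 indiff ⇒ q·5+(1-q)·1 = q·3+(1-q)·7 ⇒ q(2) = (1-q)(6) ⇒ q = 3/4
P2 indiff ⇒ p·6+(1-p)·3 = p·8+(1-p)·1 ⇒ p(-2) = (1-p)(-2) ⇒ p = 1/2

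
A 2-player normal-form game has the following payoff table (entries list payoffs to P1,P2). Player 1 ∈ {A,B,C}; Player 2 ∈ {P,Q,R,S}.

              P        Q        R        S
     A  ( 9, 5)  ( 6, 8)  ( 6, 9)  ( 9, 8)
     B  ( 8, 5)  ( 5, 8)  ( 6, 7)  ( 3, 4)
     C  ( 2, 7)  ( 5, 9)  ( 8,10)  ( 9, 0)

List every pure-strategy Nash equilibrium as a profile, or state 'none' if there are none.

NE set: (C,R)

(A,P): not NE [P2→R gives 9>5]
(A,Q): not NE [P2→R gives 9>8]
(A,R): not NE [P1→C gives 8>6]
(A,S): not NE [P2→R gives 9>8]
(B,P): not NE [P1→A gives 9>8; P2→Q gives 8>5]
(B,Q): not NE [P1→A gives 6>5]
(B,R): not NE [P1→C gives 8>6; P2→Q gives 8>7]
(B,S): not NE [P1→C gives 9>3; P2→Q gives 8>4]
(C,P): not NE [P1→A gives 9>2; P2→R gives 10>7]
(C,Q): not NE [P1→A gives 6>5; P2→R gives 10>9]
(C,R): NE
(C,S): not NE [P2→R gives 10>0]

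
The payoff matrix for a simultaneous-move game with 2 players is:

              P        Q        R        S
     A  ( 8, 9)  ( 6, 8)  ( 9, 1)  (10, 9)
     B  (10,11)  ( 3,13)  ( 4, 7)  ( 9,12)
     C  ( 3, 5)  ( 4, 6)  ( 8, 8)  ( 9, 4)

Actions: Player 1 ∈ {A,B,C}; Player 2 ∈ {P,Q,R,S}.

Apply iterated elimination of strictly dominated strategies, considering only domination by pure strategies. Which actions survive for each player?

Survivors P1:{A,B} P2:{P,Q,S}

P1 drop C (A beats it: P:8>3 Q:6>4 R:9>8 S:10>9)
P2 drop R (P beats it: A:9>1 B:11>7)
P1→{A,B} P2→{P,Q,S}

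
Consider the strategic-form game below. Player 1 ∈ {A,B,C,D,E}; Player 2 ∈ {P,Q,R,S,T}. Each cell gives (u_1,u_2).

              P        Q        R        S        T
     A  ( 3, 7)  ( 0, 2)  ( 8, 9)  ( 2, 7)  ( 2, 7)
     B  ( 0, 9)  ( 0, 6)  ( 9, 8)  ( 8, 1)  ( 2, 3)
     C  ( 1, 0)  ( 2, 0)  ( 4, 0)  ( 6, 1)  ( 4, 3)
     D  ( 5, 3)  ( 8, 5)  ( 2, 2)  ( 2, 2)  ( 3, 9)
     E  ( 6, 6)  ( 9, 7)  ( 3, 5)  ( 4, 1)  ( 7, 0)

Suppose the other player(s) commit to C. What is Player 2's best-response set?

u_2(P vs C) = 0
u_2(Q vs C) = 0
u_2(R vs C) = 0
u_2(S vs C) = 1
u_2(T vs C) = 3
max payoff 3 at {T}

BR_2 = {T}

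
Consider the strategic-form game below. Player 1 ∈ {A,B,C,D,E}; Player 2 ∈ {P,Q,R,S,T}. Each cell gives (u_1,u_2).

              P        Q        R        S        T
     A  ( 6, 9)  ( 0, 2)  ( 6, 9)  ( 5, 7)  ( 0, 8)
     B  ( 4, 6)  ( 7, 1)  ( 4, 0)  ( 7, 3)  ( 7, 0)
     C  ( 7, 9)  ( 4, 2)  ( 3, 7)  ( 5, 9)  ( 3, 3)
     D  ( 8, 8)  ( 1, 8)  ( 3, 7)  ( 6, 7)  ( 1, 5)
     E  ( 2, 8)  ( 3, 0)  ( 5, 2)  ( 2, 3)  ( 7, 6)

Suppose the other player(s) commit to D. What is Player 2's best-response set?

u_2(P vs D) = 8
u_2(Q vs D) = 8
u_2(R vs D) = 7
u_2(S vs D) = 7
u_2(T vs D) = 5
max payoff 8 at {P,Q}

argmax u_2 = {P,Q}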